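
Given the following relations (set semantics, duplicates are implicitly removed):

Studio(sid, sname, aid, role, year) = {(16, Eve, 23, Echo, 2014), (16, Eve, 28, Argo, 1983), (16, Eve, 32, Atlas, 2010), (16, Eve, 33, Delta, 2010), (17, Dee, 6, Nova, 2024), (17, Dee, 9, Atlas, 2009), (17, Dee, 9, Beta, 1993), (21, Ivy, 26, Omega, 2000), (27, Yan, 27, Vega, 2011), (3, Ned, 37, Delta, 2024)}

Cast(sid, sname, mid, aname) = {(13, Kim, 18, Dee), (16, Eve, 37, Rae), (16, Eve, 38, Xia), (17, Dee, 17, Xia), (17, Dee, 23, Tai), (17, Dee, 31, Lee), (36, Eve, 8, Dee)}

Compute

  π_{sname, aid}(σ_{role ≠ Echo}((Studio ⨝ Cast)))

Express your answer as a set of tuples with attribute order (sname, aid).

Joining Studio and Cast on sid, sname yields {(16, Eve, 23, Echo, 2014, 37, Rae), (16, Eve, 23, Echo, 2014, 38, Xia), (16, Eve, 28, Argo, 1983, 37, Rae), (16, Eve, 28, Argo, 1983, 38, Xia), (16, Eve, 32, Atlas, 2010, 37, Rae), (16, Eve, 32, Atlas, 2010, 38, Xia), (16, Eve, 33, Delta, 2010, 37, Rae), (16, Eve, 33, Delta, 2010, 38, Xia), (17, Dee, 6, Nova, 2024, 17, Xia), (17, Dee, 6, Nova, 2024, 23, Tai), (17, Dee, 6, Nova, 2024, 31, Lee), (17, Dee, 9, Atlas, 2009, 17, Xia), (17, Dee, 9, Atlas, 2009, 23, Tai), (17, Dee, 9, Atlas, 2009, 31, Lee), (17, Dee, 9, Beta, 1993, 17, Xia), (17, Dee, 9, Beta, 1993, 23, Tai), (17, Dee, 9, Beta, 1993, 31, Lee)}.
Apply σ_{role ≠ Echo}; surviving tuples: {(16, Eve, 28, Argo, 1983, 37, Rae), (16, Eve, 28, Argo, 1983, 38, Xia), (16, Eve, 32, Atlas, 2010, 37, Rae), (16, Eve, 32, Atlas, 2010, 38, Xia), (16, Eve, 33, Delta, 2010, 37, Rae), (16, Eve, 33, Delta, 2010, 38, Xia), (17, Dee, 6, Nova, 2024, 17, Xia), (17, Dee, 6, Nova, 2024, 23, Tai), (17, Dee, 6, Nova, 2024, 31, Lee), (17, Dee, 9, Atlas, 2009, 17, Xia), (17, Dee, 9, Atlas, 2009, 23, Tai), (17, Dee, 9, Atlas, 2009, 31, Lee), (17, Dee, 9, Beta, 1993, 17, Xia), (17, Dee, 9, Beta, 1993, 23, Tai), (17, Dee, 9, Beta, 1993, 31, Lee)}
Keep only column(s) sname, aid (10 duplicate(s) eliminated): {(Dee, 6), (Dee, 9), (Eve, 28), (Eve, 32), (Eve, 33)}

{(Dee, 6), (Dee, 9), (Eve, 28), (Eve, 32), (Eve, 33)}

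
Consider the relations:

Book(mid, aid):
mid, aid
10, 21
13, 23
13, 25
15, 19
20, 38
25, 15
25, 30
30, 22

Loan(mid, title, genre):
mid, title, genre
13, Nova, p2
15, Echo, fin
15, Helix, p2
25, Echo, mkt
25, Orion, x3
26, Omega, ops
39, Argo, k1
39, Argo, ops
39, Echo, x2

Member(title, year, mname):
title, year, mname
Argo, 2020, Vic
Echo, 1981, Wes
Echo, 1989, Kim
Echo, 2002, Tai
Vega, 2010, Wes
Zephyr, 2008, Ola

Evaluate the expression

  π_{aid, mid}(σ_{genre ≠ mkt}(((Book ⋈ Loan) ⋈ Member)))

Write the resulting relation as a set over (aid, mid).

Joining Book and Loan on mid yields {(13, 23, Nova, p2), (13, 25, Nova, p2), (15, 19, Echo, fin), (15, 19, Helix, p2), (25, 15, Echo, mkt), (25, 15, Orion, x3), (25, 30, Echo, mkt), (25, 30, Orion, x3)}.
Joining (Book ⋈ Loan) and Member on title yields {(15, 19, Echo, fin, 1981, Wes), (15, 19, Echo, fin, 1989, Kim), (15, 19, Echo, fin, 2002, Tai), (25, 15, Echo, mkt, 1981, Wes), (25, 15, Echo, mkt, 1989, Kim), (25, 15, Echo, mkt, 2002, Tai), (25, 30, Echo, mkt, 1981, Wes), (25, 30, Echo, mkt, 1989, Kim), (25, 30, Echo, mkt, 2002, Tai)}.
Filtering on genre ≠ mkt leaves {(15, 19, Echo, fin, 1981, Wes), (15, 19, Echo, fin, 1989, Kim), (15, 19, Echo, fin, 2002, Tai)}.
Keep only column(s) aid, mid (2 duplicate(s) eliminated): {(19, 15)}

{(19, 15)}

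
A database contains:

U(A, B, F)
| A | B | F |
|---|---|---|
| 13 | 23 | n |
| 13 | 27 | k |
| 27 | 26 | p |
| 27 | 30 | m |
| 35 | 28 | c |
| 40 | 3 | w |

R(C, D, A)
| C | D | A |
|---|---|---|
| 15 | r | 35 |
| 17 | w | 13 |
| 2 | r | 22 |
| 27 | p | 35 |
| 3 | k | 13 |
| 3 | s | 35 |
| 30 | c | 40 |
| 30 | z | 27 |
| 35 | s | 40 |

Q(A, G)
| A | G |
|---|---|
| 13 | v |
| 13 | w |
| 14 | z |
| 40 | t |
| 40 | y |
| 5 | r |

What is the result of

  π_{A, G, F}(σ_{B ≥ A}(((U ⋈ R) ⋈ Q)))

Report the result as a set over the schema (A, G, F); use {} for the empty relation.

{(13, v, k), (13, v, n), (13, w, k), (13, w, n)}

Joining U and R on A yields {(13, 23, n, 17, w), (13, 23, n, 3, k), (13, 27, k, 17, w), (13, 27, k, 3, k), (27, 26, p, 30, z), (27, 30, m, 30, z), (35, 28, c, 15, r), (35, 28, c, 27, p), (35, 28, c, 3, s), (40, 3, w, 30, c), (40, 3, w, 35, s)}.
Joining (U ⋈ R) and Q on A yields {(13, 23, n, 17, w, v), (13, 23, n, 17, w, w), (13, 23, n, 3, k, v), (13, 23, n, 3, k, w), (13, 27, k, 17, w, v), (13, 27, k, 17, w, w), (13, 27, k, 3, k, v), (13, 27, k, 3, k, w), (40, 3, w, 30, c, t), (40, 3, w, 30, c, y), (40, 3, w, 35, s, t), (40, 3, w, 35, s, y)}.
σ[B ≥ A]: keep tuples satisfying B ≥ A → {(13, 23, n, 17, w, v), (13, 23, n, 17, w, w), (13, 23, n, 3, k, v), (13, 23, n, 3, k, w), (13, 27, k, 17, w, v), (13, 27, k, 17, w, w), (13, 27, k, 3, k, v), (13, 27, k, 3, k, w)}
Keep only column(s) A, G, F (4 duplicate(s) eliminated): {(13, v, k), (13, v, n), (13, w, k), (13, w, n)}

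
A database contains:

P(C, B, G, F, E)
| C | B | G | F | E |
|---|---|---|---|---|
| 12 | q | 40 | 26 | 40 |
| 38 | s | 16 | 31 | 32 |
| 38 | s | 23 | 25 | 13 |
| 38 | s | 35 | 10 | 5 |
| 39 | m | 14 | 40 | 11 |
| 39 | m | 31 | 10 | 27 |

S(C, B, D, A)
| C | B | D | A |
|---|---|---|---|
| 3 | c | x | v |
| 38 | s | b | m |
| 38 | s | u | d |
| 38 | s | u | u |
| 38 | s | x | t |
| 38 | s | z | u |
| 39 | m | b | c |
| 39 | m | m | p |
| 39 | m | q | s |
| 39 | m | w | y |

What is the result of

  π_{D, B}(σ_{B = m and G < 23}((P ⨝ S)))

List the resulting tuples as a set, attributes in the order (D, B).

P ⋈ S (natural join on C, B): {(38, s, 16, 31, 32, b, m), (38, s, 16, 31, 32, u, d), (38, s, 16, 31, 32, u, u), (38, s, 16, 31, 32, x, t), (38, s, 16, 31, 32, z, u), (38, s, 23, 25, 13, b, m), (38, s, 23, 25, 13, u, d), (38, s, 23, 25, 13, u, u), (38, s, 23, 25, 13, x, t), (38, s, 23, 25, 13, z, u), (38, s, 35, 10, 5, b, m), (38, s, 35, 10, 5, u, d), (38, s, 35, 10, 5, u, u), (38, s, 35, 10, 5, x, t), (38, s, 35, 10, 5, z, u), (39, m, 14, 40, 11, b, c), (39, m, 14, 40, 11, m, p), (39, m, 14, 40, 11, q, s), (39, m, 14, 40, 11, w, y), (39, m, 31, 10, 27, b, c), (39, m, 31, 10, 27, m, p), (39, m, 31, 10, 27, q, s), (39, m, 31, 10, 27, w, y)}
Apply σ_{B = m and G < 23}; surviving tuples: {(39, m, 14, 40, 11, b, c), (39, m, 14, 40, 11, m, p), (39, m, 14, 40, 11, q, s), (39, m, 14, 40, 11, w, y)}
π[D, B]: project onto (D, B) → {(b, m), (m, m), (q, m), (w, m)}

{(b, m), (m, m), (q, m), (w, m)}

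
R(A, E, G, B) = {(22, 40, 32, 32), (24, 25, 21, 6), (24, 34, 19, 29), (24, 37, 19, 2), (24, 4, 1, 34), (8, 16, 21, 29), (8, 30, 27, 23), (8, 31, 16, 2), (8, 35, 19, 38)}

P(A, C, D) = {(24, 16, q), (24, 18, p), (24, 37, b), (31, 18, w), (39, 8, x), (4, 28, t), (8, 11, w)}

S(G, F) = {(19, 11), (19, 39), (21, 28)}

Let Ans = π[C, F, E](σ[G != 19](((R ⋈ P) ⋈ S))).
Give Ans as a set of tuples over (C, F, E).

Joining R and P on A yields {(24, 25, 21, 6, 16, q), (24, 25, 21, 6, 18, p), (24, 25, 21, 6, 37, b), (24, 34, 19, 29, 16, q), (24, 34, 19, 29, 18, p), (24, 34, 19, 29, 37, b), (24, 37, 19, 2, 16, q), (24, 37, 19, 2, 18, p), (24, 37, 19, 2, 37, b), (24, 4, 1, 34, 16, q), (24, 4, 1, 34, 18, p), (24, 4, 1, 34, 37, b), (8, 16, 21, 29, 11, w), (8, 30, 27, 23, 11, w), (8, 31, 16, 2, 11, w), (8, 35, 19, 38, 11, w)}.
Joining (R ⋈ P) and S on G yields {(24, 25, 21, 6, 16, q, 28), (24, 25, 21, 6, 18, p, 28), (24, 25, 21, 6, 37, b, 28), (24, 34, 19, 29, 16, q, 11), (24, 34, 19, 29, 16, q, 39), (24, 34, 19, 29, 18, p, 11), (24, 34, 19, 29, 18, p, 39), (24, 34, 19, 29, 37, b, 11), (24, 34, 19, 29, 37, b, 39), (24, 37, 19, 2, 16, q, 11), (24, 37, 19, 2, 16, q, 39), (24, 37, 19, 2, 18, p, 11), (24, 37, 19, 2, 18, p, 39), (24, 37, 19, 2, 37, b, 11), (24, 37, 19, 2, 37, b, 39), (8, 16, 21, 29, 11, w, 28), (8, 35, 19, 38, 11, w, 11), (8, 35, 19, 38, 11, w, 39)}.
Selection G != 19: {(24, 25, 21, 6, 16, q, 28), (24, 25, 21, 6, 18, p, 28), (24, 25, 21, 6, 37, b, 28), (8, 16, 21, 29, 11, w, 28)}
π_{C, F, E} gives {(11, 28, 16), (16, 28, 25), (18, 28, 25), (37, 28, 25)}.

{(11, 28, 16), (16, 28, 25), (18, 28, 25), (37, 28, 25)}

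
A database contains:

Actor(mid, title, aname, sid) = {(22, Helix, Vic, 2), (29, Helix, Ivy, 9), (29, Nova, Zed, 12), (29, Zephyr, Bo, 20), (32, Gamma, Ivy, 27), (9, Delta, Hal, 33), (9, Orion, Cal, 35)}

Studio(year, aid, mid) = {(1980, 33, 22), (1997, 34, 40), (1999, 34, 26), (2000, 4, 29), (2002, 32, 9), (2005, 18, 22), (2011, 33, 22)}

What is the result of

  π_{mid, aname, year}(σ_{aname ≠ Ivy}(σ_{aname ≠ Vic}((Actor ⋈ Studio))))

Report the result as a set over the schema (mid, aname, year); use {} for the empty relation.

Actor ⋈ Studio (natural join on mid): {(22, Helix, Vic, 2, 1980, 33), (22, Helix, Vic, 2, 2005, 18), (22, Helix, Vic, 2, 2011, 33), (29, Helix, Ivy, 9, 2000, 4), (29, Nova, Zed, 12, 2000, 4), (29, Zephyr, Bo, 20, 2000, 4), (9, Delta, Hal, 33, 2002, 32), (9, Orion, Cal, 35, 2002, 32)}
Filtering on aname ≠ Vic leaves {(29, Helix, Ivy, 9, 2000, 4), (29, Nova, Zed, 12, 2000, 4), (29, Zephyr, Bo, 20, 2000, 4), (9, Delta, Hal, 33, 2002, 32), (9, Orion, Cal, 35, 2002, 32)}.
Filtering on aname ≠ Ivy leaves {(29, Nova, Zed, 12, 2000, 4), (29, Zephyr, Bo, 20, 2000, 4), (9, Delta, Hal, 33, 2002, 32), (9, Orion, Cal, 35, 2002, 32)}.
Keep only column(s) mid, aname, year: {(29, Bo, 2000), (29, Zed, 2000), (9, Cal, 2002), (9, Hal, 2002)}

{(29, Bo, 2000), (29, Zed, 2000), (9, Cal, 2002), (9, Hal, 2002)}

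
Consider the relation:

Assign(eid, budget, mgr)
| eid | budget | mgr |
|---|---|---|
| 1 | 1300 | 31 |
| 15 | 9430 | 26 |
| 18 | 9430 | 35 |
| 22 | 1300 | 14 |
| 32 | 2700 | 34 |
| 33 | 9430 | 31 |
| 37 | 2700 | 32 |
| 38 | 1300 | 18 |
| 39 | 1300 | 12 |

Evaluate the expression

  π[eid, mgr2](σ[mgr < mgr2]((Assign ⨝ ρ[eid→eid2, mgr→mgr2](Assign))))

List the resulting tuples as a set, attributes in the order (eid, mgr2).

{(15, 31), (15, 35), (22, 18), (22, 31), (33, 35), (37, 34), (38, 31), (39, 14), (39, 18), (39, 31)}

ρ[eid→eid2, mgr→mgr2]: schema becomes (eid2, budget, mgr2); tuples unchanged.
Natural join on budget: {(1, 1300, 31, 1, 31), (1, 1300, 31, 22, 14), (1, 1300, 31, 38, 18), (1, 1300, 31, 39, 12), (15, 9430, 26, 15, 26), (15, 9430, 26, 18, 35), (15, 9430, 26, 33, 31), (18, 9430, 35, 15, 26), (18, 9430, 35, 18, 35), (18, 9430, 35, 33, 31), (22, 1300, 14, 1, 31), (22, 1300, 14, 22, 14), (22, 1300, 14, 38, 18), (22, 1300, 14, 39, 12), (32, 2700, 34, 32, 34), (32, 2700, 34, 37, 32), (33, 9430, 31, 15, 26), (33, 9430, 31, 18, 35), (33, 9430, 31, 33, 31), (37, 2700, 32, 32, 34), (37, 2700, 32, 37, 32), (38, 1300, 18, 1, 31), (38, 1300, 18, 22, 14), (38, 1300, 18, 38, 18), (38, 1300, 18, 39, 12), (39, 1300, 12, 1, 31), (39, 1300, 12, 22, 14), (39, 1300, 12, 38, 18), (39, 1300, 12, 39, 12)}
Selection mgr < mgr2: {(15, 9430, 26, 18, 35), (15, 9430, 26, 33, 31), (22, 1300, 14, 1, 31), (22, 1300, 14, 38, 18), (33, 9430, 31, 18, 35), (37, 2700, 32, 32, 34), (38, 1300, 18, 1, 31), (39, 1300, 12, 1, 31), (39, 1300, 12, 22, 14), (39, 1300, 12, 38, 18)}
π[eid, mgr2]: project onto (eid, mgr2) → {(15, 31), (15, 35), (22, 18), (22, 31), (33, 35), (37, 34), (38, 31), (39, 14), (39, 18), (39, 31)}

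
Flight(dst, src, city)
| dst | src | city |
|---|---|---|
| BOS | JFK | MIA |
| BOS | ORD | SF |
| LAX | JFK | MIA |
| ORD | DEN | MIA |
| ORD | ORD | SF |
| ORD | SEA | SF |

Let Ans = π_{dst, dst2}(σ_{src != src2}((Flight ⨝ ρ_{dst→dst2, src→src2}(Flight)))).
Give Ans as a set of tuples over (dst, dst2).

{(BOS, ORD), (LAX, ORD), (ORD, BOS), (ORD, LAX), (ORD, ORD)}

ρ[dst→dst2, src→src2]: schema becomes (dst2, src2, city); tuples unchanged.
Flight ⋈ ρ_{dst→dst2, src→src2}(Flight) (natural join on city): {(BOS, JFK, MIA, BOS, JFK), (BOS, JFK, MIA, LAX, JFK), (BOS, JFK, MIA, ORD, DEN), (BOS, ORD, SF, BOS, ORD), (BOS, ORD, SF, ORD, ORD), (BOS, ORD, SF, ORD, SEA), (LAX, JFK, MIA, BOS, JFK), (LAX, JFK, MIA, LAX, JFK), (LAX, JFK, MIA, ORD, DEN), (ORD, DEN, MIA, BOS, JFK), (ORD, DEN, MIA, LAX, JFK), (ORD, DEN, MIA, ORD, DEN), (ORD, ORD, SF, BOS, ORD), (ORD, ORD, SF, ORD, ORD), (ORD, ORD, SF, ORD, SEA), (ORD, SEA, SF, BOS, ORD), (ORD, SEA, SF, ORD, ORD), (ORD, SEA, SF, ORD, SEA)}
Apply σ_{src != src2}; surviving tuples: {(BOS, JFK, MIA, ORD, DEN), (BOS, ORD, SF, ORD, SEA), (LAX, JFK, MIA, ORD, DEN), (ORD, DEN, MIA, BOS, JFK), (ORD, DEN, MIA, LAX, JFK), (ORD, ORD, SF, ORD, SEA), (ORD, SEA, SF, BOS, ORD), (ORD, SEA, SF, ORD, ORD)}
π[dst, dst2]: project onto (dst, dst2) (3 duplicate(s) eliminated) → {(BOS, ORD), (LAX, ORD), (ORD, BOS), (ORD, LAX), (ORD, ORD)}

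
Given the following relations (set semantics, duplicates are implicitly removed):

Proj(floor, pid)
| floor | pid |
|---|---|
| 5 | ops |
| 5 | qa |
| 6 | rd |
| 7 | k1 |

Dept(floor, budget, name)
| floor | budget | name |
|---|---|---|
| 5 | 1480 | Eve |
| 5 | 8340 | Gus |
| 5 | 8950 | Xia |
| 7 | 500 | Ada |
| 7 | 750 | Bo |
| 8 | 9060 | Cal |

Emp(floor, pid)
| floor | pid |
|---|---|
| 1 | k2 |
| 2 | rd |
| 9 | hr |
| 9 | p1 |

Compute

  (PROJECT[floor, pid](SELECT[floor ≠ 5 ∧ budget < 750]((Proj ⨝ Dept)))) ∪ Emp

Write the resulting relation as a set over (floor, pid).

Joining Proj and Dept on floor yields {(5, ops, 1480, Eve), (5, ops, 8340, Gus), (5, ops, 8950, Xia), (5, qa, 1480, Eve), (5, qa, 8340, Gus), (5, qa, 8950, Xia), (7, k1, 500, Ada), (7, k1, 750, Bo)}.
Selection floor ≠ 5 ∧ budget < 750: {(7, k1, 500, Ada)}
Keep only column(s) floor, pid: {(7, k1)}
Set union of the two operands is {(1, k2), (2, rd), (7, k1), (9, hr), (9, p1)}.

{(1, k2), (2, rd), (7, k1), (9, hr), (9, p1)}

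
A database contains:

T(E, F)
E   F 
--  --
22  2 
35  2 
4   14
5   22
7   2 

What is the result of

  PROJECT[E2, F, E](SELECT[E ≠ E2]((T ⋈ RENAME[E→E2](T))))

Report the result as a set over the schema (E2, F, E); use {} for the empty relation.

{(22, 2, 35), (22, 2, 7), (35, 2, 22), (35, 2, 7), (7, 2, 22), (7, 2, 35)}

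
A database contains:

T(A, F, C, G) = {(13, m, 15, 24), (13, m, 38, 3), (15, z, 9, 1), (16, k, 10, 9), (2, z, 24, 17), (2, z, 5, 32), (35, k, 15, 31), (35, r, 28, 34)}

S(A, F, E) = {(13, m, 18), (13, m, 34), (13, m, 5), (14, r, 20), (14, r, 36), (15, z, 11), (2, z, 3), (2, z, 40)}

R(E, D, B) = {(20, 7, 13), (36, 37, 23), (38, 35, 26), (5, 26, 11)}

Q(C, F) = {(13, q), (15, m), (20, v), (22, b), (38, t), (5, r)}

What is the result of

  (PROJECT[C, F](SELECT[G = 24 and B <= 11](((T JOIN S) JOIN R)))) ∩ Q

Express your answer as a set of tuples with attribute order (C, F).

{(15, m)}

T ⋈ S (natural join on A, F): {(13, m, 15, 24, 18), (13, m, 15, 24, 34), (13, m, 15, 24, 5), (13, m, 38, 3, 18), (13, m, 38, 3, 34), (13, m, 38, 3, 5), (15, z, 9, 1, 11), (2, z, 24, 17, 3), (2, z, 24, 17, 40), (2, z, 5, 32, 3), (2, z, 5, 32, 40)}
(T JOIN S) ⋈ R (natural join on E): {(13, m, 15, 24, 5, 26, 11), (13, m, 38, 3, 5, 26, 11)}
σ[G = 24 and B <= 11]: keep tuples satisfying G = 24 and B <= 11 → {(13, m, 15, 24, 5, 26, 11)}
Projecting to C, F: {(15, m)}
Taking the intersection: {(15, m)}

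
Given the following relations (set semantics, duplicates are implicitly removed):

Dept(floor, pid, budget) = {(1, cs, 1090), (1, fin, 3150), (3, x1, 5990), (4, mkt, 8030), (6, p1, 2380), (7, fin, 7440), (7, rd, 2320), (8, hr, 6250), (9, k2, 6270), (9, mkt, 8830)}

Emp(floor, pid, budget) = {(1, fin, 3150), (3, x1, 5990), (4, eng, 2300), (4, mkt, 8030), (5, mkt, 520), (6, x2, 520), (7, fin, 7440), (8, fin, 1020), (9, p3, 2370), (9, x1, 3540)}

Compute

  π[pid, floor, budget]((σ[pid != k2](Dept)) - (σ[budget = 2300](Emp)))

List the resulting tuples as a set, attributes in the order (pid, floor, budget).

{(cs, 1, 1090), (fin, 1, 3150), (fin, 7, 7440), (hr, 8, 6250), (mkt, 4, 8030), (mkt, 9, 8830), (p1, 6, 2380), (rd, 7, 2320), (x1, 3, 5990)}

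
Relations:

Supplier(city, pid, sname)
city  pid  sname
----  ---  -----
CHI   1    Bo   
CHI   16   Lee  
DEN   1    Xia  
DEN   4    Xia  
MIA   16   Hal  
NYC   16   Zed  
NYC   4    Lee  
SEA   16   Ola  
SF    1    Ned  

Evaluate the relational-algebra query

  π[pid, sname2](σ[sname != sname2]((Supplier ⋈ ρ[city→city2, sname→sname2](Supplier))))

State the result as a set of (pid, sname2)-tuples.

{(1, Bo), (1, Ned), (1, Xia), (16, Hal), (16, Lee), (16, Ola), (16, Zed), (4, Lee), (4, Xia)}

ρ[city→city2, sname→sname2]: schema becomes (city2, pid, sname2); tuples unchanged.
Supplier ⋈ ρ[city→city2, sname→sname2](Supplier) (natural join on pid): {(CHI, 1, Bo, CHI, Bo), (CHI, 1, Bo, DEN, Xia), (CHI, 1, Bo, SF, Ned), (CHI, 16, Lee, CHI, Lee), (CHI, 16, Lee, MIA, Hal), (CHI, 16, Lee, NYC, Zed), (CHI, 16, Lee, SEA, Ola), (DEN, 1, Xia, CHI, Bo), (DEN, 1, Xia, DEN, Xia), (DEN, 1, Xia, SF, Ned), (DEN, 4, Xia, DEN, Xia), (DEN, 4, Xia, NYC, Lee), (MIA, 16, Hal, CHI, Lee), (MIA, 16, Hal, MIA, Hal), (MIA, 16, Hal, NYC, Zed), (MIA, 16, Hal, SEA, Ola), (NYC, 16, Zed, CHI, Lee), (NYC, 16, Zed, MIA, Hal), (NYC, 16, Zed, NYC, Zed), (NYC, 16, Zed, SEA, Ola), (NYC, 4, Lee, DEN, Xia), (NYC, 4, Lee, NYC, Lee), (SEA, 16, Ola, CHI, Lee), (SEA, 16, Ola, MIA, Hal), (SEA, 16, Ola, NYC, Zed), (SEA, 16, Ola, SEA, Ola), (SF, 1, Ned, CHI, Bo), (SF, 1, Ned, DEN, Xia), (SF, 1, Ned, SF, Ned)}
σ[sname != sname2]: keep tuples satisfying sname != sname2 → {(CHI, 1, Bo, DEN, Xia), (CHI, 1, Bo, SF, Ned), (CHI, 16, Lee, MIA, Hal), (CHI, 16, Lee, NYC, Zed), (CHI, 16, Lee, SEA, Ola), (DEN, 1, Xia, CHI, Bo), (DEN, 1, Xia, SF, Ned), (DEN, 4, Xia, NYC, Lee), (MIA, 16, Hal, CHI, Lee), (MIA, 16, Hal, NYC, Zed), (MIA, 16, Hal, SEA, Ola), (NYC, 16, Zed, CHI, Lee), (NYC, 16, Zed, MIA, Hal), (NYC, 16, Zed, SEA, Ola), (NYC, 4, Lee, DEN, Xia), (SEA, 16, Ola, CHI, Lee), (SEA, 16, Ola, MIA, Hal), (SEA, 16, Ola, NYC, Zed), (SF, 1, Ned, CHI, Bo), (SF, 1, Ned, DEN, Xia)}
Keep only column(s) pid, sname2 (11 duplicate(s) eliminated): {(1, Bo), (1, Ned), (1, Xia), (16, Hal), (16, Lee), (16, Ola), (16, Zed), (4, Lee), (4, Xia)}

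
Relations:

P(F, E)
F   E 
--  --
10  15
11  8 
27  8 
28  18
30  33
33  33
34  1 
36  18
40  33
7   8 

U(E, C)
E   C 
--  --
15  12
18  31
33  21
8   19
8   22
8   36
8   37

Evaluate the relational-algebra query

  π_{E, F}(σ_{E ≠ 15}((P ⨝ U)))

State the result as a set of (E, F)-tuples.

{(18, 28), (18, 36), (33, 30), (33, 33), (33, 40), (8, 11), (8, 27), (8, 7)}

P ⋈ U (natural join on E): {(10, 15, 12), (11, 8, 19), (11, 8, 22), (11, 8, 36), (11, 8, 37), (27, 8, 19), (27, 8, 22), (27, 8, 36), (27, 8, 37), (28, 18, 31), (30, 33, 21), (33, 33, 21), (36, 18, 31), (40, 33, 21), (7, 8, 19), (7, 8, 22), (7, 8, 36), (7, 8, 37)}
Filtering on E ≠ 15 leaves {(11, 8, 19), (11, 8, 22), (11, 8, 36), (11, 8, 37), (27, 8, 19), (27, 8, 22), (27, 8, 36), (27, 8, 37), (28, 18, 31), (30, 33, 21), (33, 33, 21), (36, 18, 31), (40, 33, 21), (7, 8, 19), (7, 8, 22), (7, 8, 36), (7, 8, 37)}.
π[E, F]: project onto (E, F) (9 duplicate(s) eliminated) → {(18, 28), (18, 36), (33, 30), (33, 33), (33, 40), (8, 11), (8, 27), (8, 7)}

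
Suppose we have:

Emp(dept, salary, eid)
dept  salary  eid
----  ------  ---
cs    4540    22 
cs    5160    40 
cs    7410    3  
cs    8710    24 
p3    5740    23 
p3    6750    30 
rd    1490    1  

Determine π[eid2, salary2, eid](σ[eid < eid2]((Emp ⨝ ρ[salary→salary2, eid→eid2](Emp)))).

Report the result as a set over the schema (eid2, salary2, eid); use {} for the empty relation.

ρ[salary→salary2, eid→eid2]: schema becomes (dept, salary2, eid2); tuples unchanged.
Joining Emp and ρ[salary→salary2, eid→eid2](Emp) on dept yields {(cs, 4540, 22, 4540, 22), (cs, 4540, 22, 5160, 40), (cs, 4540, 22, 7410, 3), (cs, 4540, 22, 8710, 24), (cs, 5160, 40, 4540, 22), (cs, 5160, 40, 5160, 40), (cs, 5160, 40, 7410, 3), (cs, 5160, 40, 8710, 24), (cs, 7410, 3, 4540, 22), (cs, 7410, 3, 5160, 40), (cs, 7410, 3, 7410, 3), (cs, 7410, 3, 8710, 24), (cs, 8710, 24, 4540, 22), (cs, 8710, 24, 5160, 40), (cs, 8710, 24, 7410, 3), (cs, 8710, 24, 8710, 24), (p3, 5740, 23, 5740, 23), (p3, 5740, 23, 6750, 30), (p3, 6750, 30, 5740, 23), (p3, 6750, 30, 6750, 30), (rd, 1490, 1, 1490, 1)}.
Apply σ_{eid < eid2}; surviving tuples: {(cs, 4540, 22, 5160, 40), (cs, 4540, 22, 8710, 24), (cs, 7410, 3, 4540, 22), (cs, 7410, 3, 5160, 40), (cs, 7410, 3, 8710, 24), (cs, 8710, 24, 5160, 40), (p3, 5740, 23, 6750, 30)}
Projecting to eid2, salary2, eid: {(22, 4540, 3), (24, 8710, 22), (24, 8710, 3), (30, 6750, 23), (40, 5160, 22), (40, 5160, 24), (40, 5160, 3)}

{(22, 4540, 3), (24, 8710, 22), (24, 8710, 3), (30, 6750, 23), (40, 5160, 22), (40, 5160, 24), (40, 5160, 3)}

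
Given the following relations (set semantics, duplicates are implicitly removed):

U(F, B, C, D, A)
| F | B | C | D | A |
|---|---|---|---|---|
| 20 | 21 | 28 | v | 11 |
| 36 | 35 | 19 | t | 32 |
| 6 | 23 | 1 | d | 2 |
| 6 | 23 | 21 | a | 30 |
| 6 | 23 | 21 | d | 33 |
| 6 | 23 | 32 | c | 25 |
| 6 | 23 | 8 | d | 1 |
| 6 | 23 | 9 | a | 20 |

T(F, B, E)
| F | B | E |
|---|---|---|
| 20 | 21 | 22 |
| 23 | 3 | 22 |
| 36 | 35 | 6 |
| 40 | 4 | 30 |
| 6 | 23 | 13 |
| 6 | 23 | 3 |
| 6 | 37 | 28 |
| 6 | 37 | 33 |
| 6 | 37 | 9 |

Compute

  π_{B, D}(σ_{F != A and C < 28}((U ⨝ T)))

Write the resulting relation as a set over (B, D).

Joining U and T on F, B yields {(20, 21, 28, v, 11, 22), (36, 35, 19, t, 32, 6), (6, 23, 1, d, 2, 13), (6, 23, 1, d, 2, 3), (6, 23, 21, a, 30, 13), (6, 23, 21, a, 30, 3), (6, 23, 21, d, 33, 13), (6, 23, 21, d, 33, 3), (6, 23, 32, c, 25, 13), (6, 23, 32, c, 25, 3), (6, 23, 8, d, 1, 13), (6, 23, 8, d, 1, 3), (6, 23, 9, a, 20, 13), (6, 23, 9, a, 20, 3)}.
Filtering on F != A and C < 28 leaves {(36, 35, 19, t, 32, 6), (6, 23, 1, d, 2, 13), (6, 23, 1, d, 2, 3), (6, 23, 21, a, 30, 13), (6, 23, 21, a, 30, 3), (6, 23, 21, d, 33, 13), (6, 23, 21, d, 33, 3), (6, 23, 8, d, 1, 13), (6, 23, 8, d, 1, 3), (6, 23, 9, a, 20, 13), (6, 23, 9, a, 20, 3)}.
Keep only column(s) B, D (8 duplicate(s) eliminated): {(23, a), (23, d), (35, t)}

{(23, a), (23, d), (35, t)}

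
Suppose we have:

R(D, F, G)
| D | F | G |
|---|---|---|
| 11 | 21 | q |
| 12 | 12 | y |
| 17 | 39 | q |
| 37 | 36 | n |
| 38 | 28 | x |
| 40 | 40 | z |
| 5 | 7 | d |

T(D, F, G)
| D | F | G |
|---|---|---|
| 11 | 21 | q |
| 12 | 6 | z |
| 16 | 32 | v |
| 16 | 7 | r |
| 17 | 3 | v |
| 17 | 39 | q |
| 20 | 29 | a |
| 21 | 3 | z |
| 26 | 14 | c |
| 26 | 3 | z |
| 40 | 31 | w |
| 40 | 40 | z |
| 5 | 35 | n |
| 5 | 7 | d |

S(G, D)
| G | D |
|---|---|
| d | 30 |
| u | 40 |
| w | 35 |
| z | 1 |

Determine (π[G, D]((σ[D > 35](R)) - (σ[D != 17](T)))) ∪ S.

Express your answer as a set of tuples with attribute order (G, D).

Filtering on D > 35 leaves {(37, 36, n), (38, 28, x), (40, 40, z)}.
Filtering on D != 17 leaves {(11, 21, q), (12, 6, z), (16, 32, v), (16, 7, r), (20, 29, a), (21, 3, z), (26, 14, c), (26, 3, z), (40, 31, w), (40, 40, z), (5, 35, n), (5, 7, d)}.
Taking the difference: {(37, 36, n), (38, 28, x)}
π_{G, D} gives {(n, 37), (x, 38)}.
Taking the union: {(d, 30), (n, 37), (u, 40), (w, 35), (x, 38), (z, 1)}

{(d, 30), (n, 37), (u, 40), (w, 35), (x, 38), (z, 1)}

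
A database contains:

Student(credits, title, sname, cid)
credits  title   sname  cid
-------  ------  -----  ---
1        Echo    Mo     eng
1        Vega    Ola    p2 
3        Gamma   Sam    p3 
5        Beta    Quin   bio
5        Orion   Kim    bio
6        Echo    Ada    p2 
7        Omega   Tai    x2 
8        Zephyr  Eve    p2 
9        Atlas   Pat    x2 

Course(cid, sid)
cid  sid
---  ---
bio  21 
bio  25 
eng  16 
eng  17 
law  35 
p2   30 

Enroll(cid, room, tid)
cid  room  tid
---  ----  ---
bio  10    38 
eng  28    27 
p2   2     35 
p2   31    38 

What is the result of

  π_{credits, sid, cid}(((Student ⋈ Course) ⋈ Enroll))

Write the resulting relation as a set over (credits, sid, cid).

{(1, 16, eng), (1, 17, eng), (1, 30, p2), (5, 21, bio), (5, 25, bio), (6, 30, p2), (8, 30, p2)}

Natural join on cid: {(1, Echo, Mo, eng, 16), (1, Echo, Mo, eng, 17), (1, Vega, Ola, p2, 30), (5, Beta, Quin, bio, 21), (5, Beta, Quin, bio, 25), (5, Orion, Kim, bio, 21), (5, Orion, Kim, bio, 25), (6, Echo, Ada, p2, 30), (8, Zephyr, Eve, p2, 30)}
Natural join on cid: {(1, Echo, Mo, eng, 16, 28, 27), (1, Echo, Mo, eng, 17, 28, 27), (1, Vega, Ola, p2, 30, 2, 35), (1, Vega, Ola, p2, 30, 31, 38), (5, Beta, Quin, bio, 21, 10, 38), (5, Beta, Quin, bio, 25, 10, 38), (5, Orion, Kim, bio, 21, 10, 38), (5, Orion, Kim, bio, 25, 10, 38), (6, Echo, Ada, p2, 30, 2, 35), (6, Echo, Ada, p2, 30, 31, 38), (8, Zephyr, Eve, p2, 30, 2, 35), (8, Zephyr, Eve, p2, 30, 31, 38)}
Projecting to credits, sid, cid (5 duplicate(s) eliminated): {(1, 16, eng), (1, 17, eng), (1, 30, p2), (5, 21, bio), (5, 25, bio), (6, 30, p2), (8, 30, p2)}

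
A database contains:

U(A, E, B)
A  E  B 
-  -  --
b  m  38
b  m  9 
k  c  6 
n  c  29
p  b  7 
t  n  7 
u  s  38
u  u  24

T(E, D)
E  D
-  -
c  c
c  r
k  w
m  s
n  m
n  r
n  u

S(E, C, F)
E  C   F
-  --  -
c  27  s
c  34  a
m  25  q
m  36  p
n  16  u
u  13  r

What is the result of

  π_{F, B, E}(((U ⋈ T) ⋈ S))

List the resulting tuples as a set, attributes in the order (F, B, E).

U ⋈ T (natural join on E): {(b, m, 38, s), (b, m, 9, s), (k, c, 6, c), (k, c, 6, r), (n, c, 29, c), (n, c, 29, r), (t, n, 7, m), (t, n, 7, r), (t, n, 7, u)}
(U ⋈ T) ⋈ S (natural join on E): {(b, m, 38, s, 25, q), (b, m, 38, s, 36, p), (b, m, 9, s, 25, q), (b, m, 9, s, 36, p), (k, c, 6, c, 27, s), (k, c, 6, c, 34, a), (k, c, 6, r, 27, s), (k, c, 6, r, 34, a), (n, c, 29, c, 27, s), (n, c, 29, c, 34, a), (n, c, 29, r, 27, s), (n, c, 29, r, 34, a), (t, n, 7, m, 16, u), (t, n, 7, r, 16, u), (t, n, 7, u, 16, u)}
Keep only column(s) F, B, E (6 duplicate(s) eliminated): {(a, 29, c), (a, 6, c), (p, 38, m), (p, 9, m), (q, 38, m), (q, 9, m), (s, 29, c), (s, 6, c), (u, 7, n)}

{(a, 29, c), (a, 6, c), (p, 38, m), (p, 9, m), (q, 38, m), (q, 9, m), (s, 29, c), (s, 6, c), (u, 7, n)}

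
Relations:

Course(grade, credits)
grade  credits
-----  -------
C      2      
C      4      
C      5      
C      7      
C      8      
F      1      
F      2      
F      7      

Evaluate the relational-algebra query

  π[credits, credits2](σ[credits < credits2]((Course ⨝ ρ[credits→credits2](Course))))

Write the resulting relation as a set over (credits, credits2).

ρ[credits→credits2]: schema becomes (grade, credits2); tuples unchanged.
Natural join on grade: {(C, 2, 2), (C, 2, 4), (C, 2, 5), (C, 2, 7), (C, 2, 8), (C, 4, 2), (C, 4, 4), (C, 4, 5), (C, 4, 7), (C, 4, 8), (C, 5, 2), (C, 5, 4), (C, 5, 5), (C, 5, 7), (C, 5, 8), (C, 7, 2), (C, 7, 4), (C, 7, 5), (C, 7, 7), (C, 7, 8), (C, 8, 2), (C, 8, 4), (C, 8, 5), (C, 8, 7), (C, 8, 8), (F, 1, 1), (F, 1, 2), (F, 1, 7), (F, 2, 1), (F, 2, 2), (F, 2, 7), (F, 7, 1), (F, 7, 2), (F, 7, 7)}
Filtering on credits < credits2 leaves {(C, 2, 4), (C, 2, 5), (C, 2, 7), (C, 2, 8), (C, 4, 5), (C, 4, 7), (C, 4, 8), (C, 5, 7), (C, 5, 8), (C, 7, 8), (F, 1, 2), (F, 1, 7), (F, 2, 7)}.
π_{credits, credits2} gives {(1, 2), (1, 7), (2, 4), (2, 5), (2, 7), (2, 8), (4, 5), (4, 7), (4, 8), (5, 7), (5, 8), (7, 8)} (1 duplicate(s) eliminated).

{(1, 2), (1, 7), (2, 4), (2, 5), (2, 7), (2, 8), (4, 5), (4, 7), (4, 8), (5, 7), (5, 8), (7, 8)}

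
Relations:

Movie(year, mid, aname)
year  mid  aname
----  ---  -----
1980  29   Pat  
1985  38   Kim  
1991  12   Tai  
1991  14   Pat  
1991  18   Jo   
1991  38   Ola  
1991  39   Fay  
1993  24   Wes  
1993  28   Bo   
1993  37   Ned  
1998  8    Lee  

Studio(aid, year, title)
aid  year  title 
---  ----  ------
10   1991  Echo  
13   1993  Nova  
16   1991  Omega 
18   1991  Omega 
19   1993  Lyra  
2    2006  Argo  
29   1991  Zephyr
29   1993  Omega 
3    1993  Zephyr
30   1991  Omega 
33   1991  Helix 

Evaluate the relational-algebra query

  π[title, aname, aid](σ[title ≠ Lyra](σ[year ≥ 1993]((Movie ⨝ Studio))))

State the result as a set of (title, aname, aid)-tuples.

{(Nova, Bo, 13), (Nova, Ned, 13), (Nova, Wes, 13), (Omega, Bo, 29), (Omega, Ned, 29), (Omega, Wes, 29), (Zephyr, Bo, 3), (Zephyr, Ned, 3), (Zephyr, Wes, 3)}

Movie ⋈ Studio (natural join on year): {(1991, 12, Tai, 10, Echo), (1991, 12, Tai, 16, Omega), (1991, 12, Tai, 18, Omega), (1991, 12, Tai, 29, Zephyr), (1991, 12, Tai, 30, Omega), (1991, 12, Tai, 33, Helix), (1991, 14, Pat, 10, Echo), (1991, 14, Pat, 16, Omega), (1991, 14, Pat, 18, Omega), (1991, 14, Pat, 29, Zephyr), (1991, 14, Pat, 30, Omega), (1991, 14, Pat, 33, Helix), (1991, 18, Jo, 10, Echo), (1991, 18, Jo, 16, Omega), (1991, 18, Jo, 18, Omega), (1991, 18, Jo, 29, Zephyr), (1991, 18, Jo, 30, Omega), (1991, 18, Jo, 33, Helix), (1991, 38, Ola, 10, Echo), (1991, 38, Ola, 16, Omega), (1991, 38, Ola, 18, Omega), (1991, 38, Ola, 29, Zephyr), (1991, 38, Ola, 30, Omega), (1991, 38, Ola, 33, Helix), (1991, 39, Fay, 10, Echo), (1991, 39, Fay, 16, Omega), (1991, 39, Fay, 18, Omega), (1991, 39, Fay, 29, Zephyr), (1991, 39, Fay, 30, Omega), (1991, 39, Fay, 33, Helix), (1993, 24, Wes, 13, Nova), (1993, 24, Wes, 19, Lyra), (1993, 24, Wes, 29, Omega), (1993, 24, Wes, 3, Zephyr), (1993, 28, Bo, 13, Nova), (1993, 28, Bo, 19, Lyra), (1993, 28, Bo, 29, Omega), (1993, 28, Bo, 3, Zephyr), (1993, 37, Ned, 13, Nova), (1993, 37, Ned, 19, Lyra), (1993, 37, Ned, 29, Omega), (1993, 37, Ned, 3, Zephyr)}
Filtering on year ≥ 1993 leaves {(1993, 24, Wes, 13, Nova), (1993, 24, Wes, 19, Lyra), (1993, 24, Wes, 29, Omega), (1993, 24, Wes, 3, Zephyr), (1993, 28, Bo, 13, Nova), (1993, 28, Bo, 19, Lyra), (1993, 28, Bo, 29, Omega), (1993, 28, Bo, 3, Zephyr), (1993, 37, Ned, 13, Nova), (1993, 37, Ned, 19, Lyra), (1993, 37, Ned, 29, Omega), (1993, 37, Ned, 3, Zephyr)}.
Filtering on title ≠ Lyra leaves {(1993, 24, Wes, 13, Nova), (1993, 24, Wes, 29, Omega), (1993, 24, Wes, 3, Zephyr), (1993, 28, Bo, 13, Nova), (1993, 28, Bo, 29, Omega), (1993, 28, Bo, 3, Zephyr), (1993, 37, Ned, 13, Nova), (1993, 37, Ned, 29, Omega), (1993, 37, Ned, 3, Zephyr)}.
Projecting to title, aname, aid: {(Nova, Bo, 13), (Nova, Ned, 13), (Nova, Wes, 13), (Omega, Bo, 29), (Omega, Ned, 29), (Omega, Wes, 29), (Zephyr, Bo, 3), (Zephyr, Ned, 3), (Zephyr, Wes, 3)}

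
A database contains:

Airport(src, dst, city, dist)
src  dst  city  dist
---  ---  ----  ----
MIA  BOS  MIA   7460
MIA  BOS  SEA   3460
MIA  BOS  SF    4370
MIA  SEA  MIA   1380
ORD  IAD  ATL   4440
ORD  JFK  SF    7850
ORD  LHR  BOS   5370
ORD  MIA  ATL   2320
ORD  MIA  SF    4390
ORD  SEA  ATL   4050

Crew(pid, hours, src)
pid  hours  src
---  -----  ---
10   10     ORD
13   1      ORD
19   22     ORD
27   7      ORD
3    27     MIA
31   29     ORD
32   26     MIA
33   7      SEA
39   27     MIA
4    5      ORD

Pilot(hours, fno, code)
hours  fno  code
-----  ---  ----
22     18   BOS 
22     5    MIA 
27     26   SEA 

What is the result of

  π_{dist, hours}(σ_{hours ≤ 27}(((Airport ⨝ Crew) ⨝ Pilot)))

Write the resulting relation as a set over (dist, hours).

Joining Airport and Crew on src yields {(MIA, BOS, MIA, 7460, 3, 27), (MIA, BOS, MIA, 7460, 32, 26), (MIA, BOS, MIA, 7460, 39, 27), (MIA, BOS, SEA, 3460, 3, 27), (MIA, BOS, SEA, 3460, 32, 26), (MIA, BOS, SEA, 3460, 39, 27), (MIA, BOS, SF, 4370, 3, 27), (MIA, BOS, SF, 4370, 32, 26), (MIA, BOS, SF, 4370, 39, 27), (MIA, SEA, MIA, 1380, 3, 27), (MIA, SEA, MIA, 1380, 32, 26), (MIA, SEA, MIA, 1380, 39, 27), (ORD, IAD, ATL, 4440, 10, 10), (ORD, IAD, ATL, 4440, 13, 1), (ORD, IAD, ATL, 4440, 19, 22), (ORD, IAD, ATL, 4440, 27, 7), (ORD, IAD, ATL, 4440, 31, 29), (ORD, IAD, ATL, 4440, 4, 5), (ORD, JFK, SF, 7850, 10, 10), (ORD, JFK, SF, 7850, 13, 1), (ORD, JFK, SF, 7850, 19, 22), (ORD, JFK, SF, 7850, 27, 7), (ORD, JFK, SF, 7850, 31, 29), (ORD, JFK, SF, 7850, 4, 5), (ORD, LHR, BOS, 5370, 10, 10), (ORD, LHR, BOS, 5370, 13, 1), (ORD, LHR, BOS, 5370, 19, 22), (ORD, LHR, BOS, 5370, 27, 7), (ORD, LHR, BOS, 5370, 31, 29), (ORD, LHR, BOS, 5370, 4, 5), (ORD, MIA, ATL, 2320, 10, 10), (ORD, MIA, ATL, 2320, 13, 1), (ORD, MIA, ATL, 2320, 19, 22), (ORD, MIA, ATL, 2320, 27, 7), (ORD, MIA, ATL, 2320, 31, 29), (ORD, MIA, ATL, 2320, 4, 5), (ORD, MIA, SF, 4390, 10, 10), (ORD, MIA, SF, 4390, 13, 1), (ORD, MIA, SF, 4390, 19, 22), (ORD, MIA, SF, 4390, 27, 7), (ORD, MIA, SF, 4390, 31, 29), (ORD, MIA, SF, 4390, 4, 5), (ORD, SEA, ATL, 4050, 10, 10), (ORD, SEA, ATL, 4050, 13, 1), (ORD, SEA, ATL, 4050, 19, 22), (ORD, SEA, ATL, 4050, 27, 7), (ORD, SEA, ATL, 4050, 31, 29), (ORD, SEA, ATL, 4050, 4, 5)}.
Joining (Airport ⨝ Crew) and Pilot on hours yields {(MIA, BOS, MIA, 7460, 3, 27, 26, SEA), (MIA, BOS, MIA, 7460, 39, 27, 26, SEA), (MIA, BOS, SEA, 3460, 3, 27, 26, SEA), (MIA, BOS, SEA, 3460, 39, 27, 26, SEA), (MIA, BOS, SF, 4370, 3, 27, 26, SEA), (MIA, BOS, SF, 4370, 39, 27, 26, SEA), (MIA, SEA, MIA, 1380, 3, 27, 26, SEA), (MIA, SEA, MIA, 1380, 39, 27, 26, SEA), (ORD, IAD, ATL, 4440, 19, 22, 18, BOS), (ORD, IAD, ATL, 4440, 19, 22, 5, MIA), (ORD, JFK, SF, 7850, 19, 22, 18, BOS), (ORD, JFK, SF, 7850, 19, 22, 5, MIA), (ORD, LHR, BOS, 5370, 19, 22, 18, BOS), (ORD, LHR, BOS, 5370, 19, 22, 5, MIA), (ORD, MIA, ATL, 2320, 19, 22, 18, BOS), (ORD, MIA, ATL, 2320, 19, 22, 5, MIA), (ORD, MIA, SF, 4390, 19, 22, 18, BOS), (ORD, MIA, SF, 4390, 19, 22, 5, MIA), (ORD, SEA, ATL, 4050, 19, 22, 18, BOS), (ORD, SEA, ATL, 4050, 19, 22, 5, MIA)}.
Filtering on hours ≤ 27 leaves {(MIA, BOS, MIA, 7460, 3, 27, 26, SEA), (MIA, BOS, MIA, 7460, 39, 27, 26, SEA), (MIA, BOS, SEA, 3460, 3, 27, 26, SEA), (MIA, BOS, SEA, 3460, 39, 27, 26, SEA), (MIA, BOS, SF, 4370, 3, 27, 26, SEA), (MIA, BOS, SF, 4370, 39, 27, 26, SEA), (MIA, SEA, MIA, 1380, 3, 27, 26, SEA), (MIA, SEA, MIA, 1380, 39, 27, 26, SEA), (ORD, IAD, ATL, 4440, 19, 22, 18, BOS), (ORD, IAD, ATL, 4440, 19, 22, 5, MIA), (ORD, JFK, SF, 7850, 19, 22, 18, BOS), (ORD, JFK, SF, 7850, 19, 22, 5, MIA), (ORD, LHR, BOS, 5370, 19, 22, 18, BOS), (ORD, LHR, BOS, 5370, 19, 22, 5, MIA), (ORD, MIA, ATL, 2320, 19, 22, 18, BOS), (ORD, MIA, ATL, 2320, 19, 22, 5, MIA), (ORD, MIA, SF, 4390, 19, 22, 18, BOS), (ORD, MIA, SF, 4390, 19, 22, 5, MIA), (ORD, SEA, ATL, 4050, 19, 22, 18, BOS), (ORD, SEA, ATL, 4050, 19, 22, 5, MIA)}.
π[dist, hours]: project onto (dist, hours) (10 duplicate(s) eliminated) → {(1380, 27), (2320, 22), (3460, 27), (4050, 22), (4370, 27), (4390, 22), (4440, 22), (5370, 22), (7460, 27), (7850, 22)}

{(1380, 27), (2320, 22), (3460, 27), (4050, 22), (4370, 27), (4390, 22), (4440, 22), (5370, 22), (7460, 27), (7850, 22)}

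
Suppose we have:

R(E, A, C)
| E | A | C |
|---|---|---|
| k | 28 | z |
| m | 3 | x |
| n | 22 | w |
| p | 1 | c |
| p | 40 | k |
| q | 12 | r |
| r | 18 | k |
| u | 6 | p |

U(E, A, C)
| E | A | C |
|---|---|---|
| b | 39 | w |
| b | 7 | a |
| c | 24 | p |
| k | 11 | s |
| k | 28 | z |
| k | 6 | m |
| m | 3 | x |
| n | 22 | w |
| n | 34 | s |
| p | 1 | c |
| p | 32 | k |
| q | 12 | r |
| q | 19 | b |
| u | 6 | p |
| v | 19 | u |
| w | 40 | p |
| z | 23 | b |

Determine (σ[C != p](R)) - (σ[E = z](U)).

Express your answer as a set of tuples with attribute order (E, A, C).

Apply σ_{C != p}; surviving tuples: {(k, 28, z), (m, 3, x), (n, 22, w), (p, 1, c), (p, 40, k), (q, 12, r), (r, 18, k)}
Apply σ_{E = z}; surviving tuples: {(z, 23, b)}
Taking the difference: {(k, 28, z), (m, 3, x), (n, 22, w), (p, 1, c), (p, 40, k), (q, 12, r), (r, 18, k)}

{(k, 28, z), (m, 3, x), (n, 22, w), (p, 1, c), (p, 40, k), (q, 12, r), (r, 18, k)}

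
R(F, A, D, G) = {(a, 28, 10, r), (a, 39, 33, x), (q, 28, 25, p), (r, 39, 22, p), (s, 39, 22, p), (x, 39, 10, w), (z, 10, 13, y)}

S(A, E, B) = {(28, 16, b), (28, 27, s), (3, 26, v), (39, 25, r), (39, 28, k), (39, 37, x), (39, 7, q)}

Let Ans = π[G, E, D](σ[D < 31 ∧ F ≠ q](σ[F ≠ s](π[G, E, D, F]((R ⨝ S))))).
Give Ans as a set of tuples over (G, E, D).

{(p, 25, 22), (p, 28, 22), (p, 37, 22), (p, 7, 22), (r, 16, 10), (r, 27, 10), (w, 25, 10), (w, 28, 10), (w, 37, 10), (w, 7, 10)}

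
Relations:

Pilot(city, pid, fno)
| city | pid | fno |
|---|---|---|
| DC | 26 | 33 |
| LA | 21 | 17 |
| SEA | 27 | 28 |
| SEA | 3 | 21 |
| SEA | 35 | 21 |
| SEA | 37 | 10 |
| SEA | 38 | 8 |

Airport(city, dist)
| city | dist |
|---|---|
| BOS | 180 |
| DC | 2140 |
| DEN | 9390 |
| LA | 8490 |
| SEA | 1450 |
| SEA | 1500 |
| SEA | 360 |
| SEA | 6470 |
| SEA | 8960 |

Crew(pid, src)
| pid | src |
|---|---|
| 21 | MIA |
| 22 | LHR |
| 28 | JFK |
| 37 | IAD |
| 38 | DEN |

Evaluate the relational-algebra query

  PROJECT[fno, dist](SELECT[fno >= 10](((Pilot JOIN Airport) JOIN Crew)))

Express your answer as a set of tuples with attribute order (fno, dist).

{(10, 1450), (10, 1500), (10, 360), (10, 6470), (10, 8960), (17, 8490)}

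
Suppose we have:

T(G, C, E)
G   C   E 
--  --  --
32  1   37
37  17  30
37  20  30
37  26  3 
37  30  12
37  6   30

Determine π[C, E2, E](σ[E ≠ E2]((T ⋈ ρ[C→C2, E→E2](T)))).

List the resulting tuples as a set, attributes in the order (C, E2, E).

ρ[C→C2, E→E2]: schema becomes (G, C2, E2); tuples unchanged.
Natural join on G: {(32, 1, 37, 1, 37), (37, 17, 30, 17, 30), (37, 17, 30, 20, 30), (37, 17, 30, 26, 3), (37, 17, 30, 30, 12), (37, 17, 30, 6, 30), (37, 20, 30, 17, 30), (37, 20, 30, 20, 30), (37, 20, 30, 26, 3), (37, 20, 30, 30, 12), (37, 20, 30, 6, 30), (37, 26, 3, 17, 30), (37, 26, 3, 20, 30), (37, 26, 3, 26, 3), (37, 26, 3, 30, 12), (37, 26, 3, 6, 30), (37, 30, 12, 17, 30), (37, 30, 12, 20, 30), (37, 30, 12, 26, 3), (37, 30, 12, 30, 12), (37, 30, 12, 6, 30), (37, 6, 30, 17, 30), (37, 6, 30, 20, 30), (37, 6, 30, 26, 3), (37, 6, 30, 30, 12), (37, 6, 30, 6, 30)}
Selection E ≠ E2: {(37, 17, 30, 26, 3), (37, 17, 30, 30, 12), (37, 20, 30, 26, 3), (37, 20, 30, 30, 12), (37, 26, 3, 17, 30), (37, 26, 3, 20, 30), (37, 26, 3, 30, 12), (37, 26, 3, 6, 30), (37, 30, 12, 17, 30), (37, 30, 12, 20, 30), (37, 30, 12, 26, 3), (37, 30, 12, 6, 30), (37, 6, 30, 26, 3), (37, 6, 30, 30, 12)}
Keep only column(s) C, E2, E (4 duplicate(s) eliminated): {(17, 12, 30), (17, 3, 30), (20, 12, 30), (20, 3, 30), (26, 12, 3), (26, 30, 3), (30, 3, 12), (30, 30, 12), (6, 12, 30), (6, 3, 30)}

{(17, 12, 30), (17, 3, 30), (20, 12, 30), (20, 3, 30), (26, 12, 3), (26, 30, 3), (30, 3, 12), (30, 30, 12), (6, 12, 30), (6, 3, 30)}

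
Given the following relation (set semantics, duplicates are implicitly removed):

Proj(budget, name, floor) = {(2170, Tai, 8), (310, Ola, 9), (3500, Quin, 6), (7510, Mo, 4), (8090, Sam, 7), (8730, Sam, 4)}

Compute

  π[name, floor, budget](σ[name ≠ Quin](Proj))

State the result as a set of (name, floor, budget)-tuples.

Filtering on name ≠ Quin leaves {(2170, Tai, 8), (310, Ola, 9), (7510, Mo, 4), (8090, Sam, 7), (8730, Sam, 4)}.
Keep only column(s) name, floor, budget: {(Mo, 4, 7510), (Ola, 9, 310), (Sam, 4, 8730), (Sam, 7, 8090), (Tai, 8, 2170)}

{(Mo, 4, 7510), (Ola, 9, 310), (Sam, 4, 8730), (Sam, 7, 8090), (Tai, 8, 2170)}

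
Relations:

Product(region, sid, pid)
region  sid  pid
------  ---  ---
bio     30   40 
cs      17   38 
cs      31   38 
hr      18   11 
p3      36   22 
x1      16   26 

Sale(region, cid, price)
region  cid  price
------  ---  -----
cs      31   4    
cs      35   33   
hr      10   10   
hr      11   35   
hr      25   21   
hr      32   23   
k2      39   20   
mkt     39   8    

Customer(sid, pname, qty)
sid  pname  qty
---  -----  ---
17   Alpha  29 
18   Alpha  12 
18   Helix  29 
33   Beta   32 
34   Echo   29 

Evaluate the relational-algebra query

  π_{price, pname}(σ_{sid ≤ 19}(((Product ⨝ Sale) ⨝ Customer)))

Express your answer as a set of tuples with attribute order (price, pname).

Joining Product and Sale on region yields {(cs, 17, 38, 31, 4), (cs, 17, 38, 35, 33), (cs, 31, 38, 31, 4), (cs, 31, 38, 35, 33), (hr, 18, 11, 10, 10), (hr, 18, 11, 11, 35), (hr, 18, 11, 25, 21), (hr, 18, 11, 32, 23)}.
Joining (Product ⨝ Sale) and Customer on sid yields {(cs, 17, 38, 31, 4, Alpha, 29), (cs, 17, 38, 35, 33, Alpha, 29), (hr, 18, 11, 10, 10, Alpha, 12), (hr, 18, 11, 10, 10, Helix, 29), (hr, 18, 11, 11, 35, Alpha, 12), (hr, 18, 11, 11, 35, Helix, 29), (hr, 18, 11, 25, 21, Alpha, 12), (hr, 18, 11, 25, 21, Helix, 29), (hr, 18, 11, 32, 23, Alpha, 12), (hr, 18, 11, 32, 23, Helix, 29)}.
Filtering on sid ≤ 19 leaves {(cs, 17, 38, 31, 4, Alpha, 29), (cs, 17, 38, 35, 33, Alpha, 29), (hr, 18, 11, 10, 10, Alpha, 12), (hr, 18, 11, 10, 10, Helix, 29), (hr, 18, 11, 11, 35, Alpha, 12), (hr, 18, 11, 11, 35, Helix, 29), (hr, 18, 11, 25, 21, Alpha, 12), (hr, 18, 11, 25, 21, Helix, 29), (hr, 18, 11, 32, 23, Alpha, 12), (hr, 18, 11, 32, 23, Helix, 29)}.
Keep only column(s) price, pname: {(10, Alpha), (10, Helix), (21, Alpha), (21, Helix), (23, Alpha), (23, Helix), (33, Alpha), (35, Alpha), (35, Helix), (4, Alpha)}

{(10, Alpha), (10, Helix), (21, Alpha), (21, Helix), (23, Alpha), (23, Helix), (33, Alpha), (35, Alpha), (35, Helix), (4, Alpha)}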